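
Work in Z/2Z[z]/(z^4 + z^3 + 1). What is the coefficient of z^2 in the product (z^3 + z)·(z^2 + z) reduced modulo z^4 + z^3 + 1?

1

Multiply in Z/2Z[z]: (z^3 + z)·(z^2 + z) = z^5 + z^4 + z^3 + z^2.
Reduce using z^4 ≡ z^3 + 1 (mod z^4 + z^3 + 1).
Reduced: z^3 + z^2 + z.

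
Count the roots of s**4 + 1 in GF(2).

1

Write f(s) = s**4 + 1.
Evaluate at each of the 2 elements of GF(2):
f(0) = 1; f(1) = 0 → root.
Roots: {1}.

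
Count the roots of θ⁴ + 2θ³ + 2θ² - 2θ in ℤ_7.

2

Write g(θ) = θ⁴ + 2θ³ + 2θ² - 2θ.
Evaluate at each of the 7 elements of ℤ_7:
g(0) = 0 → root; g(1) = 3; g(2) = 1; g(3) = 0 → root; g(4) = 2; g(5) = 5; g(6) = 3.
Roots: {0, 3}.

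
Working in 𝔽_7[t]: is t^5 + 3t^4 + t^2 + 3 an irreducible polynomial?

Write f(t) = t^5 + 3t^4 + t^2 + 3.
Check for roots in 𝔽_7: f(0) = 3; f(1) = 1; f(2) = 3; f(3) = 1; f(4) = 5; f(5) = 2; f(6) = 6.
No roots, so no linear factors.
Degree-2 irreducible divisors: test the 21 monic irreducibles of degree 2 over GF(7).
None of them divide f (all give nonzero remainder).
No irreducible factor of degree ≤ 2 exists, so f is irreducible over GF(7).

Yes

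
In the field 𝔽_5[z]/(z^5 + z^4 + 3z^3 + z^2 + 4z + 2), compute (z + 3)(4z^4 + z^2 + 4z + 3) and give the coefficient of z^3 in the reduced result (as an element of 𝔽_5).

Multiply in 𝔽_5[z]: (z + 3)·(4z^4 + z^2 + 4z + 3) = 4z^5 + 2z^4 + z^3 + 2z^2 + 4.
Reduce using z^5 ≡ 4z^4 + 2z^3 + 4z^2 + z + 3 (mod z^5 + z^4 + 3z^3 + z^2 + 4z + 2).
Reduced: 3z^4 + 4z^3 + 3z^2 + 4z + 1.

4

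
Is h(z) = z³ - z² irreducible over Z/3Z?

Check for roots in Z/3Z: h(0) = 0 → root; h(1) = 0 → root; h(2) = 1.
h(0) = 0, so (z) divides h(z); h is reducible.

No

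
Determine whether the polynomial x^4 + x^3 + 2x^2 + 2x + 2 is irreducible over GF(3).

Write g(x) = x^4 + x^3 + 2x^2 + 2x + 2.
Check for roots in GF(3): g(0) = 2; g(1) = 2; g(2) = 2.
No roots, so no linear factors.
Monic irreducibles of degree 2 over GF(3): x^2 + 1, x^2 + x + 2, x^2 + 2x + 2.
None of them divide g (all give nonzero remainder).
No irreducible factor of degree ≤ 2 exists, so g is irreducible over GF(3).

Yes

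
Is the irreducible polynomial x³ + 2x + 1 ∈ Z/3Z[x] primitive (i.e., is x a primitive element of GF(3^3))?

Write f(x) = x³ + 2x + 1.
|GF(3^3)^×| = 3^3 − 1 = 26. Prime factorization: 26 = 2·13.
f is primitive ⇔ x has order 26 in GF(3)[x]/(f), i.e. x^(26/q) ≠ 1 for each prime q | 26.
x^(13) mod f = 2.
x^(2) mod f = x².
None equal 1, so x has full order 26; f is primitive.

Yes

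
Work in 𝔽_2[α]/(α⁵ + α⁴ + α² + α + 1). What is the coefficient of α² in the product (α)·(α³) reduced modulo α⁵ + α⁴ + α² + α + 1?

Multiply in 𝔽_2[α]: (α)·(α³) = α⁴.
Reduced: α⁴.

0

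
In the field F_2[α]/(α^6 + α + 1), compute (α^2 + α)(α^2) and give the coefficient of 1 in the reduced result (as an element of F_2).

0

Multiply in F_2[α]: (α^2 + α)·(α^2) = α^4 + α^3.
Reduced: α^4 + α^3.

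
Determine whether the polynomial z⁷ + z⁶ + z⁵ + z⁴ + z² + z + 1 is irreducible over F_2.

Write m(z) = z⁷ + z⁶ + z⁵ + z⁴ + z² + z + 1.
Check for roots in F_2: m(0) = 1; m(1) = 1.
No roots, so no linear factors.
Monic irreducibles of degree 2 over GF(2): z² + z + 1.
None of them divide m (all give nonzero remainder).
Monic irreducibles of degree 3 over GF(2): z³ + z + 1, z³ + z² + 1.
None of them divide m (all give nonzero remainder).
No irreducible factor of degree ≤ 3 exists, so m is irreducible over GF(2).

Yes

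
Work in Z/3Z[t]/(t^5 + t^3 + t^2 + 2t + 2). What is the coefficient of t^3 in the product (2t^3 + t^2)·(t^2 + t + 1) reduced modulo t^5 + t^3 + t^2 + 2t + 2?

1

Multiply in Z/3Z[t]: (2t^3 + t^2)·(t^2 + t + 1) = 2t^5 + t^2.
Reduce using t^5 ≡ 2t^3 + 2t^2 + t + 1 (mod t^5 + t^3 + t^2 + 2t + 2).
Reduced: t^3 + 2t^2 + 2t + 2.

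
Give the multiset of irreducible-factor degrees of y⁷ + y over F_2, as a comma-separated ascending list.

Write g(y) = y⁷ + y.
Roots in F_2: g(0) = 0 → root; g(1) = 0 → root.
Linear factors from roots: (y), (y + 1).
Complete factorization: g(y) = (y)·(y + 1)^2·(y² + y + 1)^2.
Factor degrees with multiplicity: 1 + 1 + 1 + 2 + 2 = 7.

1, 1, 1, 2, 2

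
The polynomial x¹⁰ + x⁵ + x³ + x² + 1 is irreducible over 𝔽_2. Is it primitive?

Write f(x) = x¹⁰ + x⁵ + x³ + x² + 1.
|GF(2^10)^×| = 2^10 − 1 = 1023. Prime factorization: 1023 = 3·11·31.
f is primitive ⇔ x has order 1023 in GF(2)[x]/(f), i.e. x^(1023/q) ≠ 1 for each prime q | 1023.
x^(341) mod f = x⁹ + x⁷ + x³ + x + 1.
x^(93) mod f = x⁹ + x⁸ + x⁷ + x⁶ + x⁴ + 1.
x^(33) mod f = x⁷ + x⁵ + x³ + x² + x + 1.
None equal 1, so x has full order 1023; f is primitive.

Yes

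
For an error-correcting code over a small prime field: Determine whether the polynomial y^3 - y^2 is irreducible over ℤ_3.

No

Write f(y) = y^3 - y^2.
Check for roots in ℤ_3: f(0) = 0 → root; f(1) = 0 → root; f(2) = 1.
f(0) = 0, so (y) divides f(y); f is reducible.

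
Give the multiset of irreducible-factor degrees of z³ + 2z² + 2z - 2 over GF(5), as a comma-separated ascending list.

3

Write g(z) = z³ + 2z² + 2z - 2.
Roots in GF(5): g(0) = 3; g(1) = 3; g(2) = 3; g(3) = 4; g(4) = 2.
Complete factorization: g(z) = (z³ + 2z² + 2z - 2).
Factor degrees with multiplicity: 3 = 3.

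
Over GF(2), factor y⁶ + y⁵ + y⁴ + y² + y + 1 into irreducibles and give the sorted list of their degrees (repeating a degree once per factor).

Write g(y) = y⁶ + y⁵ + y⁴ + y² + y + 1.
Roots in GF(2): g(0) = 1; g(1) = 0 → root.
Linear factors from roots: (y + 1).
Complete factorization: g(y) = (y + 1)^4·(y² + y + 1).
Factor degrees with multiplicity: 1 + 1 + 1 + 1 + 2 = 6.

1, 1, 1, 1, 2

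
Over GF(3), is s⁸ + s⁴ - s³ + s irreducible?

No

Write m(s) = s⁸ + s⁴ - s³ + s.
Check for roots in GF(3): m(0) = 0 → root; m(1) = 2; m(2) = 2.
m(0) = 0, so (s) divides m(s); m is reducible.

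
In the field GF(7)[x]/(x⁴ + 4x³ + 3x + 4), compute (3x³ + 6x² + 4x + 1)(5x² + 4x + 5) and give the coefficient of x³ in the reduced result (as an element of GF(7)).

5

Multiply in GF(7)[x]: (3x³ + 6x² + 4x + 1)·(5x² + 4x + 5) = x⁵ + 3x³ + 2x² + 3x + 5.
Reduce using x⁴ ≡ 3x³ + 4x + 3 (mod x⁴ + 4x³ + 3x + 4).
Reduced: 5x³ + 6x² + 4x.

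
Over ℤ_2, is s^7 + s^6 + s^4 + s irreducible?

No

Write g(s) = s^7 + s^6 + s^4 + s.
Check for roots in ℤ_2: g(0) = 0 → root; g(1) = 0 → root.
g(0) = 0, so (s) divides g(s); g is reducible.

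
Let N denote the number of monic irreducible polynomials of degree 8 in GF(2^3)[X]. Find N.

2096640

x^(8^8) − x is the product of all monic irreducibles of degree dividing 8; Möbius inversion gives N = (1/8) Σ μ(8/d)·8^d.
Divisors of 8: 1, 2, 4, 8; μ(8/d) for each: 0, 0, -1, 1.
Σ = − 8^4 + 8^8 = 16773120.
N = 16773120/8 = 2096640.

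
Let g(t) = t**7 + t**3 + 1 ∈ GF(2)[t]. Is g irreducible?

Check for roots in GF(2): g(0) = 1; g(1) = 1.
No roots, so no linear factors.
Monic irreducibles of degree 2 over GF(2): t**2 + t + 1.
None of them divide g (all give nonzero remainder).
Monic irreducibles of degree 3 over GF(2): t**3 + t + 1, t**3 + t**2 + 1.
None of them divide g (all give nonzero remainder).
No irreducible factor of degree ≤ 3 exists, so g is irreducible over GF(2).

Yes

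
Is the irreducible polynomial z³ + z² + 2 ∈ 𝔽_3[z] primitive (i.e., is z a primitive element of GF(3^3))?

No

Write f(z) = z³ + z² + 2.
|GF(3^3)^×| = 3^3 − 1 = 26. Prime factorization: 26 = 2·13.
f is primitive ⇔ z has order 26 in GF(3)[z]/(f), i.e. z^(26/q) ≠ 1 for each prime q | 26.
z^(13) mod f = 1
z^(2) mod f = z².
Since z^(13) = 1, the order of z divides 13 < 26; not primitive.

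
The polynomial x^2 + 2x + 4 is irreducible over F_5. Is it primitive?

Write f(x) = x^2 + 2x + 4.
|GF(5^2)^×| = 5^2 − 1 = 24. Prime factorization: 24 = 2^3·3.
f is primitive ⇔ x has order 24 in GF(5)[x]/(f), i.e. x^(24/q) ≠ 1 for each prime q | 24.
x^(12) mod f = 1
x^(8) mod f = 2x + 4.
Since x^(12) = 1, the order of x divides 12 < 24; not primitive.

No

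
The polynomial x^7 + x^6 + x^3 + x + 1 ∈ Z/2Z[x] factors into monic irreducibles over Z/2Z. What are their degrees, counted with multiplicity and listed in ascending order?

Write f(x) = x^7 + x^6 + x^3 + x + 1.
Roots in Z/2Z: f(0) = 1; f(1) = 1.
Complete factorization: f(x) = (x^7 + x^6 + x^3 + x + 1).
Factor degrees with multiplicity: 7 = 7.

7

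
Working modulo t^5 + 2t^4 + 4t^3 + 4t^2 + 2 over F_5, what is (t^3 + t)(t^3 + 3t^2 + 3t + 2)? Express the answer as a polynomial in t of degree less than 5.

Multiply in F_5[t]: (t^3 + t)·(t^3 + 3t^2 + 3t + 2) = t^6 + 3t^5 + 4t^4 + 3t^2 + 2t.
Reduce using t^5 ≡ 3t^4 + t^3 + t^2 + 3 (mod t^5 + 2t^4 + 4t^3 + 4t^2 + 2).
Reduced: 3t^4 + 2t^3 + 4t^2 + 3.

3t^4 + 2t^3 + 4t^2 + 3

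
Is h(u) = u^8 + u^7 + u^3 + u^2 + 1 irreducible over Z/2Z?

Yes

Check for roots in Z/2Z: h(0) = 1; h(1) = 1.
No roots, so no linear factors.
Monic irreducibles of degree 2 over GF(2): u^2 + u + 1.
None of them divide h (all give nonzero remainder).
Monic irreducibles of degree 3 over GF(2): u^3 + u + 1, u^3 + u^2 + 1.
None of them divide h (all give nonzero remainder).
Monic irreducibles of degree 4 over GF(2): u^4 + u + 1, u^4 + u^3 + 1, u^4 + u^3 + u^2 + u + 1.
None of them divide h (all give nonzero remainder).
No irreducible factor of degree ≤ 4 exists, so h is irreducible over GF(2).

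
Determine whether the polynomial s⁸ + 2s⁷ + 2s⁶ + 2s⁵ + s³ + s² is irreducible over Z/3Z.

Write f(s) = s⁸ + 2s⁷ + 2s⁶ + 2s⁵ + s³ + s².
Check for roots in Z/3Z: f(0) = 0 → root; f(1) = 0 → root; f(2) = 2.
f(0) = 0, so (s) divides f(s); f is reducible.

No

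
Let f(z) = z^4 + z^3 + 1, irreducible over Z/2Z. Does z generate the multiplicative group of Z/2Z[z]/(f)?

Yes

|GF(2^4)^×| = 2^4 − 1 = 15. Prime factorization: 15 = 3·5.
f is primitive ⇔ z has order 15 in GF(2)[z]/(f), i.e. z^(15/q) ≠ 1 for each prime q | 15.
z^(5) mod f = z^3 + z + 1.
z^(3) mod f = z^3.
None equal 1, so z has full order 15; f is primitive.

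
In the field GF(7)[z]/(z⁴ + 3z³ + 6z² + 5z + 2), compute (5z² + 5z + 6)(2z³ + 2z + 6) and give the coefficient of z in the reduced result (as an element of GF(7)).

3

Multiply in GF(7)[z]: (5z² + 5z + 6)·(2z³ + 2z + 6) = 3z⁵ + 3z⁴ + z³ + 5z² + 1.
Reduce using z⁴ ≡ 4z³ + z² + 2z + 5 (mod z⁴ + 3z³ + 6z² + 5z + 2).
Reduced: z³ + 5z² + 3z + 6.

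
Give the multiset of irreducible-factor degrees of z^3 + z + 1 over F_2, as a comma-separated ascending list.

3

Write g(z) = z^3 + z + 1.
Roots in F_2: g(0) = 1; g(1) = 1.
Complete factorization: g(z) = (z^3 + z + 1).
Factor degrees with multiplicity: 3 = 3.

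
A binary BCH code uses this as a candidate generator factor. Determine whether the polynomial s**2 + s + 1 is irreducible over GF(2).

Write h(s) = s**2 + s + 1.
Check for roots in GF(2): h(0) = 1; h(1) = 1.
No roots. A degree-2 polynomial over a field with no linear factor is irreducible.

Yes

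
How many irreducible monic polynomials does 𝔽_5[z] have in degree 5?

Gauss's count: N_{5}(5) = (1/5) Σ_{d|5} μ(5/d)·5^d.
Divisors of 5: 1, 5; μ(5/d) for each: -1, 1.
Σ = − 5^1 + 5^5 = 3120.
N = 3120/5 = 624.

624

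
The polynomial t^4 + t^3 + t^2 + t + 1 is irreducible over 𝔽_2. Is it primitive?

Write f(t) = t^4 + t^3 + t^2 + t + 1.
|GF(2^4)^×| = 2^4 − 1 = 15. Prime factorization: 15 = 3·5.
f is primitive ⇔ t has order 15 in GF(2)[t]/(f), i.e. t^(15/q) ≠ 1 for each prime q | 15.
t^(5) mod f = 1
t^(3) mod f = t^3.
Since t^(5) = 1, the order of t divides 5 < 15; not primitive.

No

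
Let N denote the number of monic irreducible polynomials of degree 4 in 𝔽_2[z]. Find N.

3

Gauss's count: N_{2}(4) = (1/4) Σ_{d|4} μ(4/d)·2^d.
Divisors of 4: 1, 2, 4; μ(4/d) for each: 0, -1, 1.
Σ = − 2^2 + 2^4 = 12.
N = 12/4 = 3.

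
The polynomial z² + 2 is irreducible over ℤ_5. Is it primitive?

No

Write f(z) = z² + 2.
|GF(5^2)^×| = 5^2 − 1 = 24. Prime factorization: 24 = 2^3·3.
f is primitive ⇔ z has order 24 in GF(5)[z]/(f), i.e. z^(24/q) ≠ 1 for each prime q | 24.
z^(12) mod f = 4.
z^(8) mod f = 1
Since z^(8) = 1, the order of z divides 8 < 24; not primitive.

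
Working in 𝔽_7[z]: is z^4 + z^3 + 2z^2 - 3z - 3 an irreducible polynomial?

Write P(z) = z^4 + z^3 + 2z^2 - 3z - 3.
Check for roots in 𝔽_7: P(0) = 4; P(1) = 5; P(2) = 2; P(3) = 2; P(4) = 1; P(5) = 5; P(6) = 2.
No roots, so no linear factors.
Degree-2 irreducible divisors: test the 21 monic irreducibles of degree 2 over GF(7).
None of them divide P (all give nonzero remainder).
No irreducible factor of degree ≤ 2 exists, so P is irreducible over GF(7).

Yes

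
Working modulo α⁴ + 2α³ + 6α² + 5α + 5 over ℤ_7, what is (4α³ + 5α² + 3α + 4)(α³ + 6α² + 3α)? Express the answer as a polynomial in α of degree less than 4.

3α^3 + 6α^2 + 5α

Multiply in ℤ_7[α]: (4α³ + 5α² + 3α + 4)·(α³ + 6α² + 3α) = 4α⁶ + α⁵ + 3α⁴ + 2α³ + 5α² + 5α.
Reduce using α⁴ ≡ 5α³ + α² + 2α + 2 (mod α⁴ + 2α³ + 6α² + 5α + 5).
Reduced: 3α³ + 6α² + 5α.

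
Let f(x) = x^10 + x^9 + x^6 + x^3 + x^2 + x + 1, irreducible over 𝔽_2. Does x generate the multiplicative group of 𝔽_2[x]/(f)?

|GF(2^10)^×| = 2^10 − 1 = 1023. Prime factorization: 1023 = 3·11·31.
f is primitive ⇔ x has order 1023 in GF(2)[x]/(f), i.e. x^(1023/q) ≠ 1 for each prime q | 1023.
x^(341) mod f = x^7 + x^6 + x + 1.
x^(93) mod f = x^6 + x^5 + x^4 + x^3.
x^(33) mod f = x^7 + x^6 + x^5 + x^4 + x^3 + 1.
None equal 1, so x has full order 1023; f is primitive.

Yes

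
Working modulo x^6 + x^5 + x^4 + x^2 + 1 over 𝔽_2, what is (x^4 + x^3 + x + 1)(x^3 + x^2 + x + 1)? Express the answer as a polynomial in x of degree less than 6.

x^2 + x

Multiply in 𝔽_2[x]: (x^4 + x^3 + x + 1)·(x^3 + x^2 + x + 1) = x^7 + x^4 + x^3 + 1.
Reduce using x^6 ≡ x^5 + x^4 + x^2 + 1 (mod x^6 + x^5 + x^4 + x^2 + 1).
Reduced: x^2 + x.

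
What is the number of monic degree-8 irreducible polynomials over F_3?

810

Gauss's count: N_{3}(8) = (1/8) Σ_{d|8} μ(8/d)·3^d.
Divisors of 8: 1, 2, 4, 8; μ(8/d) for each: 0, 0, -1, 1.
Σ = − 3^4 + 3^8 = 6480.
N = 6480/8 = 810.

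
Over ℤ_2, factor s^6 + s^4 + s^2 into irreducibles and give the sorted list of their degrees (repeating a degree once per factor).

Write f(s) = s^6 + s^4 + s^2.
Roots in ℤ_2: f(0) = 0 → root; f(1) = 1.
Linear factors from roots: (s).
Complete factorization: f(s) = (s)^2·(s^2 + s + 1)^2.
Factor degrees with multiplicity: 1 + 1 + 2 + 2 = 6.

1, 1, 2, 2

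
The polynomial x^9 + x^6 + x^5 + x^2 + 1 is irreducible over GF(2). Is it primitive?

No

Write f(x) = x^9 + x^6 + x^5 + x^2 + 1.
|GF(2^9)^×| = 2^9 − 1 = 511. Prime factorization: 511 = 7·73.
f is primitive ⇔ x has order 511 in GF(2)[x]/(f), i.e. x^(511/q) ≠ 1 for each prime q | 511.
x^(73) mod f = 1
x^(7) mod f = x^7.
Since x^(73) = 1, the order of x divides 73 < 511; not primitive.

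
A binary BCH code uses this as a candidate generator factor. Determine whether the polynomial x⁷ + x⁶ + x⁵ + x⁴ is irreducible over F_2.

No

Write g(x) = x⁷ + x⁶ + x⁵ + x⁴.
Check for roots in F_2: g(0) = 0 → root; g(1) = 0 → root.
g(0) = 0, so (x) divides g(x); g is reducible.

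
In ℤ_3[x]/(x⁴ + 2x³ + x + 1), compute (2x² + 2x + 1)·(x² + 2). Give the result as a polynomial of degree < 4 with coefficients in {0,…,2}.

Multiply in ℤ_3[x]: (2x² + 2x + 1)·(x² + 2) = 2x⁴ + 2x³ + 2x² + x + 2.
Reduce using x⁴ ≡ x³ + 2x + 2 (mod x⁴ + 2x³ + x + 1).
Reduced: x³ + 2x² + 2x.

x^3 + 2x^2 + 2x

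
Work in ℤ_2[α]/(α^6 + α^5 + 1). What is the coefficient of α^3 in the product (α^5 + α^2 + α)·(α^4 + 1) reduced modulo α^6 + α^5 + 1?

Multiply in ℤ_2[α]: (α^5 + α^2 + α)·(α^4 + 1) = α^9 + α^6 + α^2 + α.
Reduce using α^6 ≡ α^5 + 1 (mod α^6 + α^5 + 1).
Reduced: α^3.

1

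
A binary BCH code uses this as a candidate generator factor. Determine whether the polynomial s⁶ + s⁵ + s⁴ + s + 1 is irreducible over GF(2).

Yes

Write m(s) = s⁶ + s⁵ + s⁴ + s + 1.
Check for roots in GF(2): m(0) = 1; m(1) = 1.
No roots, so no linear factors.
Monic irreducibles of degree 2 over GF(2): s² + s + 1.
None of them divide m (all give nonzero remainder).
Monic irreducibles of degree 3 over GF(2): s³ + s + 1, s³ + s² + 1.
None of them divide m (all give nonzero remainder).
No irreducible factor of degree ≤ 3 exists, so m is irreducible over GF(2).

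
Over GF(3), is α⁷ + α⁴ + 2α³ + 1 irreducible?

Write g(α) = α⁷ + α⁴ + 2α³ + 1.
Check for roots in GF(3): g(0) = 1; g(1) = 2; g(2) = 2.
No roots, so no linear factors.
Monic irreducibles of degree 2 over GF(3): α² + 1, α² + α + 2, α² + 2α + 2.
None of them divide g (all give nonzero remainder).
Degree-3 irreducible divisors: test the 8 monic irreducibles of degree 3 over GF(3).
None of them divide g (all give nonzero remainder).
No irreducible factor of degree ≤ 3 exists, so g is irreducible over GF(3).

Yes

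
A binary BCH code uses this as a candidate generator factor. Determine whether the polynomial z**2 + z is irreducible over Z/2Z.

No

Write g(z) = z**2 + z.
Check for roots in Z/2Z: g(0) = 0 → root; g(1) = 0 → root.
g(0) = 0, so (z) divides g(z); g is reducible.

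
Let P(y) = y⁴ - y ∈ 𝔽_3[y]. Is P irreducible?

No

Check for roots in 𝔽_3: P(0) = 0 → root; P(1) = 0 → root; P(2) = 2.
P(0) = 0, so (y) divides P(y); P is reducible.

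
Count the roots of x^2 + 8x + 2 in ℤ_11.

Write P(x) = x^2 + 8x + 2.
Evaluate at each of the 11 elements of ℤ_11:
P(0) = 2; P(1) = 0 → root; P(2) = 0 → root; P(3) = 2; P(4) = 6; P(5) = 1; P(6) = 9; P(7) = 8; P(8) = 9; P(9) = 1; P(10) = 6.
Roots: {1, 2}.

2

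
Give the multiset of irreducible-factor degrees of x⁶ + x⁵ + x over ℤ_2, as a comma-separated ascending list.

1, 2, 3

Write g(x) = x⁶ + x⁵ + x.
Roots in ℤ_2: g(0) = 0 → root; g(1) = 1.
Linear factors from roots: (x).
Complete factorization: g(x) = (x)·(x² + x + 1)·(x³ + x + 1).
Factor degrees with multiplicity: 1 + 2 + 3 = 6.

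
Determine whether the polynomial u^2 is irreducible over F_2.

Write g(u) = u^2.
Check for roots in F_2: g(0) = 0 → root; g(1) = 1.
g(0) = 0, so (u) divides g(u); g is reducible.

No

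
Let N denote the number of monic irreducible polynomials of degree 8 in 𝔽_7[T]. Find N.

720300

x^(7^8) − x is the product of all monic irreducibles of degree dividing 8; Möbius inversion gives N = (1/8) Σ μ(8/d)·7^d.
Divisors of 8: 1, 2, 4, 8; μ(8/d) for each: 0, 0, -1, 1.
Σ = − 7^4 + 7^8 = 5762400.
N = 5762400/8 = 720300.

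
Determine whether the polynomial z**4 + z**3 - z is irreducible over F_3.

Write P(z) = z**4 + z**3 - z.
Check for roots in F_3: P(0) = 0 → root; P(1) = 1; P(2) = 1.
P(0) = 0, so (z) divides P(z); P is reducible.

No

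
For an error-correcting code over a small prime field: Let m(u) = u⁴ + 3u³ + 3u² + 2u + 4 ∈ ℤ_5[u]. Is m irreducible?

No

Check for roots in ℤ_5: m(0) = 4; m(1) = 3; m(2) = 0 → root; m(3) = 4; m(4) = 3.
m(2) = 0, so (u − 2) divides m(u); m is reducible.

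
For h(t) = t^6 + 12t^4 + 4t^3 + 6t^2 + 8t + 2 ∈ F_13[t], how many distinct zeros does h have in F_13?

Evaluate at each of the 13 elements of F_13:
h(0) = 2; h(1) = 7; h(2) = 5; h(3) = 4; h(4) = 1; h(5) = 1; h(6) = 2; h(7) = 11; h(8) = 0 → root; h(9) = 10; h(10) = 0 → root; h(11) = 0 → root; h(12) = 9.
Roots: {8, 10, 11}.

3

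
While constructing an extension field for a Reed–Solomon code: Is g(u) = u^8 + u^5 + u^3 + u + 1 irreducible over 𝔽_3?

Check for roots in 𝔽_3: g(0) = 1; g(1) = 2; g(2) = 2.
No roots, so no linear factors.
Monic irreducibles of degree 2 over GF(3): u^2 + 1, u^2 + u + 2, u^2 + 2u + 2.
None of them divide g (all give nonzero remainder).
Degree-3 irreducible divisors: test the 8 monic irreducibles of degree 3 over GF(3).
None of them divide g (all give nonzero remainder).
Degree-4 irreducible divisors: test the 18 monic irreducibles of degree 4 over GF(3).
None of them divide g (all give nonzero remainder).
No irreducible factor of degree ≤ 4 exists, so g is irreducible over GF(3).

Yes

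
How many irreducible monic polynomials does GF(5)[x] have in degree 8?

Gauss's count: N_{5}(8) = (1/8) Σ_{d|8} μ(8/d)·5^d.
Divisors of 8: 1, 2, 4, 8; μ(8/d) for each: 0, 0, -1, 1.
Σ = − 5^4 + 5^8 = 390000.
N = 390000/8 = 48750.

48750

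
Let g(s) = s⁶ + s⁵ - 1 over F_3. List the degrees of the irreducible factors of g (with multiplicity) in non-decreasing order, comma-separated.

6

Roots in F_3: g(0) = 2; g(1) = 1; g(2) = 2.
Complete factorization: g(s) = (s⁶ + s⁵ - 1).
Factor degrees with multiplicity: 6 = 6.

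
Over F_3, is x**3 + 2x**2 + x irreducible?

No

Write g(x) = x**3 + 2x**2 + x.
Check for roots in F_3: g(0) = 0 → root; g(1) = 1; g(2) = 0 → root.
g(0) = 0, so (x) divides g(x); g is reducible.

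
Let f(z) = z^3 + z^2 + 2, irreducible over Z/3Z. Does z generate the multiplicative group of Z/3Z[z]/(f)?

No

|GF(3^3)^×| = 3^3 − 1 = 26. Prime factorization: 26 = 2·13.
f is primitive ⇔ z has order 26 in GF(3)[z]/(f), i.e. z^(26/q) ≠ 1 for each prime q | 26.
z^(13) mod f = 1
z^(2) mod f = z^2.
Since z^(13) = 1, the order of z divides 13 < 26; not primitive.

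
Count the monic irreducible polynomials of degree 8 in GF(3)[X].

810

Gauss's count: N_{3}(8) = (1/8) Σ_{d|8} μ(8/d)·3^d.
Divisors of 8: 1, 2, 4, 8; μ(8/d) for each: 0, 0, -1, 1.
Σ = − 3^4 + 3^8 = 6480.
N = 6480/8 = 810.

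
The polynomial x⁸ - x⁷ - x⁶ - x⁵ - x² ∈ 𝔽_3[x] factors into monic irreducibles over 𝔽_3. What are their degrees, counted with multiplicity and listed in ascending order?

1, 1, 1, 1, 2, 2

Write g(x) = x⁸ - x⁷ - x⁶ - x⁵ - x².
Roots in 𝔽_3: g(0) = 0 → root; g(1) = 0 → root; g(2) = 1.
Linear factors from roots: (x), (x - 1).
Complete factorization: g(x) = (x)^2·(x - 1)^2·(x² + 1)·(x² + x - 1).
Factor degrees with multiplicity: 1 + 1 + 1 + 1 + 2 + 2 = 8.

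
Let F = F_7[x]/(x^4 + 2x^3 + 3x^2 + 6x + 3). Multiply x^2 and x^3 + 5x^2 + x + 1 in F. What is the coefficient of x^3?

Multiply in F_7[x]: (x^2)·(x^3 + 5x^2 + x + 1) = x^5 + 5x^4 + x^3 + x^2.
Reduce using x^4 ≡ 5x^3 + 4x^2 + x + 4 (mod x^4 + 2x^3 + 3x^2 + 6x + 3).
Reduced: 6x^3 + 5.

6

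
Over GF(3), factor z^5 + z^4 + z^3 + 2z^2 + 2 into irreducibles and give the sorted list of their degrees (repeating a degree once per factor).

Write f(z) = z^5 + z^4 + z^3 + 2z^2 + 2.
Roots in GF(3): f(0) = 2; f(1) = 1; f(2) = 0 → root.
Linear factors from roots: (z + 1).
Complete factorization: f(z) = (z + 1)^2·(z^3 + 2z^2 + 2z + 2).
Factor degrees with multiplicity: 1 + 1 + 3 = 5.

1, 1, 3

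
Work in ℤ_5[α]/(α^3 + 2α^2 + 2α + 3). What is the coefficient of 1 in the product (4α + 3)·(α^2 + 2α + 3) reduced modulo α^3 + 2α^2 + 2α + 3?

2

Multiply in ℤ_5[α]: (4α + 3)·(α^2 + 2α + 3) = 4α^3 + α^2 + 3α + 4.
Reduce using α^3 ≡ 3α^2 + 3α + 2 (mod α^3 + 2α^2 + 2α + 3).
Reduced: 3α^2 + 2.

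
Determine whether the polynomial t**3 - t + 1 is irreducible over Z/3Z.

Yes

Write m(t) = t**3 - t + 1.
Check for roots in Z/3Z: m(0) = 1; m(1) = 1; m(2) = 1.
No roots. A degree-3 polynomial over a field with no linear factor is irreducible.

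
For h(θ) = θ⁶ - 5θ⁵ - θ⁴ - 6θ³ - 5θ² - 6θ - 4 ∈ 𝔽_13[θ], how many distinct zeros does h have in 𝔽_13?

2

Evaluate at each of the 13 elements of 𝔽_13:
h(0) = 9; h(1) = 0 → root; h(2) = 12; h(3) = 10; h(4) = 9; h(5) = 0 → root; h(6) = 11; h(7) = 4; h(8) = 11; h(9) = 2; h(10) = 5; h(11) = 10; h(12) = 8.
Roots: {1, 5}.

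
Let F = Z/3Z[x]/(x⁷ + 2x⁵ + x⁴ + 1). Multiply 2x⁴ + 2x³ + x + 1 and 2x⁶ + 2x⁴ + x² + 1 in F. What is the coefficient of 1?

Multiply in Z/3Z[x]: (2x⁴ + 2x³ + x + 1)·(2x⁶ + 2x⁴ + x² + 1) = x¹⁰ + x⁹ + x⁸ + x⁶ + x⁵ + x⁴ + x² + x + 1.
Reduce using x⁷ ≡ x⁵ + 2x⁴ + 2 (mod x⁷ + 2x⁵ + x⁴ + 1).
Reduced: 2x⁶ + 2x⁵ + x⁴ + 2x³ + 2x + 1.

1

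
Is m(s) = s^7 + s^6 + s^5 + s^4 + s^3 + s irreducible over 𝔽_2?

No

Check for roots in 𝔽_2: m(0) = 0 → root; m(1) = 0 → root.
m(0) = 0, so (s) divides m(s); m is reducible.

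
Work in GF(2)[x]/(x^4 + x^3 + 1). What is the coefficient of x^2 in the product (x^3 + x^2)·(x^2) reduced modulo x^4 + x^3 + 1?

Multiply in GF(2)[x]: (x^3 + x^2)·(x^2) = x^5 + x^4.
Reduce using x^4 ≡ x^3 + 1 (mod x^4 + x^3 + 1).
Reduced: x.

0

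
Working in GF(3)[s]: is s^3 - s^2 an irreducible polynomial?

No

Write P(s) = s^3 - s^2.
Check for roots in GF(3): P(0) = 0 → root; P(1) = 0 → root; P(2) = 1.
P(0) = 0, so (s) divides P(s); P is reducible.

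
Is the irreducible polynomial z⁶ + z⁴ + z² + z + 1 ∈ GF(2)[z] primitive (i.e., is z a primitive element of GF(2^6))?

Write f(z) = z⁶ + z⁴ + z² + z + 1.
|GF(2^6)^×| = 2^6 − 1 = 63. Prime factorization: 63 = 3^2·7.
f is primitive ⇔ z has order 63 in GF(2)[z]/(f), i.e. z^(63/q) ≠ 1 for each prime q | 63.
z^(21) mod f = 1
z^(9) mod f = z⁴ + z² + z.
Since z^(21) = 1, the order of z divides 21 < 63; not primitive.

No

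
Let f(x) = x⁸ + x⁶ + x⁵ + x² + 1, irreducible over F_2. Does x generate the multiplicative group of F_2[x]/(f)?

Yes

|GF(2^8)^×| = 2^8 − 1 = 255. Prime factorization: 255 = 3·5·17.
f is primitive ⇔ x has order 255 in GF(2)[x]/(f), i.e. x^(255/q) ≠ 1 for each prime q | 255.
x^(85) mod f = x⁷ + x³ + 1.
x^(51) mod f = x⁶ + x⁵ + 1.
x^(15) mod f = x⁷ + x⁶ + x⁵ + x⁴ + x² + x + 1.
None equal 1, so x has full order 255; f is primitive.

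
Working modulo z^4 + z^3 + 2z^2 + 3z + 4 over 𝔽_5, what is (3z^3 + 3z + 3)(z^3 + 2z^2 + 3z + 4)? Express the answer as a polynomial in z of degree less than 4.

3z^3 + 3z^2

Multiply in 𝔽_5[z]: (3z^3 + 3z + 3)·(z^3 + 2z^2 + 3z + 4) = 3z^6 + z^5 + 2z^4 + z^3 + z + 2.
Reduce using z^4 ≡ 4z^3 + 3z^2 + 2z + 1 (mod z^4 + z^3 + 2z^2 + 3z + 4).
Reduced: 3z^3 + 3z^2.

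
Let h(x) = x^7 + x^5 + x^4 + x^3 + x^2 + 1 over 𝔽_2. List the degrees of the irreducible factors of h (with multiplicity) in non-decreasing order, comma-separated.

1, 2, 2, 2

Roots in 𝔽_2: h(0) = 1; h(1) = 0 → root.
Linear factors from roots: (x + 1).
Complete factorization: h(x) = (x + 1)·(x^2 + x + 1)^3.
Factor degrees with multiplicity: 1 + 2 + 2 + 2 = 7.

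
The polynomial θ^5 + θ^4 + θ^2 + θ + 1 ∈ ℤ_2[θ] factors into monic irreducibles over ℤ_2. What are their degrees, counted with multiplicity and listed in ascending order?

Write g(θ) = θ^5 + θ^4 + θ^2 + θ + 1.
Roots in ℤ_2: g(0) = 1; g(1) = 1.
Complete factorization: g(θ) = (θ^5 + θ^4 + θ^2 + θ + 1).
Factor degrees with multiplicity: 5 = 5.

5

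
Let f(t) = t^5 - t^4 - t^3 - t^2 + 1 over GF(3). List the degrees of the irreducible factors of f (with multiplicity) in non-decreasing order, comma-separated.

Roots in GF(3): f(0) = 1; f(1) = 2; f(2) = 2.
Complete factorization: f(t) = (t^5 - t^4 - t^3 - t^2 + 1).
Factor degrees with multiplicity: 5 = 5.

5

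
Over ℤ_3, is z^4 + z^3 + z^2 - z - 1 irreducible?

Yes

Write h(z) = z^4 + z^3 + z^2 - z - 1.
Check for roots in ℤ_3: h(0) = 2; h(1) = 1; h(2) = 1.
No roots, so no linear factors.
Monic irreducibles of degree 2 over GF(3): z^2 + 1, z^2 + z - 1, z^2 - z - 1.
None of them divide h (all give nonzero remainder).
No irreducible factor of degree ≤ 2 exists, so h is irreducible over GF(3).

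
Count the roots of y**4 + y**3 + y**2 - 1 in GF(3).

Write g(y) = y**4 + y**3 + y**2 - 1.
Evaluate at each of the 3 elements of GF(3):
g(0) = 2; g(1) = 2; g(2) = 0 → root.
Roots: {2}.

1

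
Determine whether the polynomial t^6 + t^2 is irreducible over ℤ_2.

No

Write P(t) = t^6 + t^2.
Check for roots in ℤ_2: P(0) = 0 → root; P(1) = 0 → root.
P(0) = 0, so (t) divides P(t); P is reducible.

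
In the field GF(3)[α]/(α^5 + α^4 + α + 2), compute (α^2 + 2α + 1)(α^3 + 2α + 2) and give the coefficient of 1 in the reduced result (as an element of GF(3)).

0

Multiply in GF(3)[α]: (α^2 + 2α + 1)·(α^3 + 2α + 2) = α^5 + 2α^4 + 2.
Reduce using α^5 ≡ 2α^4 + 2α + 1 (mod α^5 + α^4 + α + 2).
Reduced: α^4 + 2α.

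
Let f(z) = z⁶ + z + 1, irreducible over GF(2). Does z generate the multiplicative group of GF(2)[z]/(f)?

Yes

|GF(2^6)^×| = 2^6 − 1 = 63. Prime factorization: 63 = 3^2·7.
f is primitive ⇔ z has order 63 in GF(2)[z]/(f), i.e. z^(63/q) ≠ 1 for each prime q | 63.
z^(21) mod f = z⁵ + z⁴ + z³ + z + 1.
z^(9) mod f = z⁴ + z³.
None equal 1, so z has full order 63; f is primitive.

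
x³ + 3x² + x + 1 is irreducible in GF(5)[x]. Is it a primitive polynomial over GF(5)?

No

Write f(x) = x³ + 3x² + x + 1.
|GF(5^3)^×| = 5^3 − 1 = 124. Prime factorization: 124 = 2^2·31.
f is primitive ⇔ x has order 124 in GF(5)[x]/(f), i.e. x^(124/q) ≠ 1 for each prime q | 124.
x^(62) mod f = 1
x^(4) mod f = 3x² + 2x + 3.
Since x^(62) = 1, the order of x divides 62 < 124; not primitive.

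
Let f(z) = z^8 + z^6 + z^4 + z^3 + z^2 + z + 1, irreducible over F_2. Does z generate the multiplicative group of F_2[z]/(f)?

Yes

|GF(2^8)^×| = 2^8 − 1 = 255. Prime factorization: 255 = 3·5·17.
f is primitive ⇔ z has order 255 in GF(2)[z]/(f), i.e. z^(255/q) ≠ 1 for each prime q | 255.
z^(85) mod f = z^4 + z^3 + z.
z^(51) mod f = z^6 + z^3.
z^(15) mod f = z^6 + z + 1.
None equal 1, so z has full order 255; f is primitive.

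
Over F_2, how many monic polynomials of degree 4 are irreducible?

The number of monic irreducibles of degree 4 over GF(2) is (1/4)·Σ_{d∣4} μ(4/d) 2^d.
Divisors of 4: 1, 2, 4; μ(4/d) for each: 0, -1, 1.
Σ = − 2^2 + 2^4 = 12.
N = 12/4 = 3.

3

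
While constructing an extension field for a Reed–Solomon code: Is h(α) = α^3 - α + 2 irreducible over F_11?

Check each element of F_11 for a root: h(0)=2, h(1)=2, h(2)=8, h(3)=4, h(4)=7, h(5)=1, h(6)=3, h(7)=8, h(8)=0, h(9)=7, h(10)=2.
h(8) = 0, so (α − 8) divides h(α); h is reducible.

No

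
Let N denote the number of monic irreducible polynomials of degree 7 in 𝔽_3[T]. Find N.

312

Gauss's count: N_{3}(7) = (1/7) Σ_{d|7} μ(7/d)·3^d.
Divisors of 7: 1, 7; μ(7/d) for each: -1, 1.
Σ = − 3^1 + 3^7 = 2184.
N = 2184/7 = 312.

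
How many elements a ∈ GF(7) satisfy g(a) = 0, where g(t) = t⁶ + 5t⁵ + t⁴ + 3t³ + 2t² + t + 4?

Evaluate at each of the 7 elements of GF(7):
g(0) = 4; g(1) = 3; g(2) = 5; g(3) = 3; g(4) = 2; g(5) = 4; g(6) = 6.
No element is a root.

0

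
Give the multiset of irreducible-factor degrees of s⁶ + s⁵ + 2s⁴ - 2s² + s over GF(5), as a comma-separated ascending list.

1, 2, 3

Write h(s) = s⁶ + s⁵ + 2s⁴ - 2s² + s.
Roots in GF(5): h(0) = 0 → root; h(1) = 3; h(2) = 2; h(3) = 4; h(4) = 4.
Linear factors from roots: (s).
Complete factorization: h(s) = (s)·(s² + 2s - 1)·(s³ - s² - 1).
Factor degrees with multiplicity: 1 + 2 + 3 = 6.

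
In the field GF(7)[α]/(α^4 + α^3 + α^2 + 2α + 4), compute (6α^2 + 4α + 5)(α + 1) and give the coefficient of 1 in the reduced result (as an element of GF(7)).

5

Multiply in GF(7)[α]: (6α^2 + 4α + 5)·(α + 1) = 6α^3 + 3α^2 + 2α + 5.
Reduced: 6α^3 + 3α^2 + 2α + 5.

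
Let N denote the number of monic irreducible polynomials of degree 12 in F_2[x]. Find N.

335

x^(2^12) − x is the product of all monic irreducibles of degree dividing 12; Möbius inversion gives N = (1/12) Σ μ(12/d)·2^d.
Divisors of 12: 1, 2, 3, 4, 6, 12; μ(12/d) for each: 0, 1, 0, -1, -1, 1.
Σ = 2^2 − 2^4 − 2^6 + 2^12 = 4020.
N = 4020/12 = 335.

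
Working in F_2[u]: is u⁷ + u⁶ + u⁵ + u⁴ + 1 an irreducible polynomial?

Write h(u) = u⁷ + u⁶ + u⁵ + u⁴ + 1.
Check for roots in F_2: h(0) = 1; h(1) = 1.
No roots, so no linear factors.
Monic irreducibles of degree 2 over GF(2): u² + u + 1.
None of them divide h (all give nonzero remainder).
Monic irreducibles of degree 3 over GF(2): u³ + u + 1, u³ + u² + 1.
None of them divide h (all give nonzero remainder).
No irreducible factor of degree ≤ 3 exists, so h is irreducible over GF(2).

Yes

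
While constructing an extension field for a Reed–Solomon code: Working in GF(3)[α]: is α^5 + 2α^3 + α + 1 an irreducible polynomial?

Write m(α) = α^5 + 2α^3 + α + 1.
Check for roots in GF(3): m(0) = 1; m(1) = 2; m(2) = 0 → root.
m(2) = 0, so (α − 2) divides m(α); m is reducible.

No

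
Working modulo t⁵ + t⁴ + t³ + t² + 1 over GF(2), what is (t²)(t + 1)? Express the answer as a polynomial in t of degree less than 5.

t^3 + t^2

Multiply in GF(2)[t]: (t²)·(t + 1) = t³ + t².
Reduced: t³ + t².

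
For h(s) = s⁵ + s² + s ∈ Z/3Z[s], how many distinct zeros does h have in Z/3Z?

Evaluate at each of the 3 elements of Z/3Z:
h(0) = 0 → root; h(1) = 0 → root; h(2) = 2.
Roots: {0, 1}.

2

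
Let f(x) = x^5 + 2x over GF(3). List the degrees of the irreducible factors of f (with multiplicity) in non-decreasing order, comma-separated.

1, 1, 1, 2

Roots in GF(3): f(0) = 0 → root; f(1) = 0 → root; f(2) = 0 → root.
Linear factors from roots: (x), (x + 2), (x + 1).
Complete factorization: f(x) = (x)·(x + 1)·(x + 2)·(x^2 + 1).
Factor degrees with multiplicity: 1 + 1 + 1 + 2 = 5.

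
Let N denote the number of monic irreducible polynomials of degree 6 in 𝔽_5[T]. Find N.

2580

By the necklace-counting formula, N_5(6) = (1/6) Σ_{d|6} μ(6/d)·5^d.
Divisors of 6: 1, 2, 3, 6; μ(6/d) for each: 1, -1, -1, 1.
Σ = 5^1 − 5^2 − 5^3 + 5^6 = 15480.
N = 15480/6 = 2580.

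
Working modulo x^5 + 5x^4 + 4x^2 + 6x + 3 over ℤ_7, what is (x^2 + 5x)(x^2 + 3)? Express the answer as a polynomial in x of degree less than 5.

Multiply in ℤ_7[x]: (x^2 + 5x)·(x^2 + 3) = x^4 + 5x^3 + 3x^2 + x.
Reduced: x^4 + 5x^3 + 3x^2 + x.

x^4 + 5x^3 + 3x^2 + x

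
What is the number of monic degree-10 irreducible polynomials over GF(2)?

99

Gauss's count: N_{2}(10) = (1/10) Σ_{d|10} μ(10/d)·2^d.
Divisors of 10: 1, 2, 5, 10; μ(10/d) for each: 1, -1, -1, 1.
Σ = 2^1 − 2^2 − 2^5 + 2^10 = 990.
N = 990/10 = 99.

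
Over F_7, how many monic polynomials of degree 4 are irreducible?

588

Gauss's count: N_{7}(4) = (1/4) Σ_{d|4} μ(4/d)·7^d.
Divisors of 4: 1, 2, 4; μ(4/d) for each: 0, -1, 1.
Σ = − 7^2 + 7^4 = 2352.
N = 2352/4 = 588.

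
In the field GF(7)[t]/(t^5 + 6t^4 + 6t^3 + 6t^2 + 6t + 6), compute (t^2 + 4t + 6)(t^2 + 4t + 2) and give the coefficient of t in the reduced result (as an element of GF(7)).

Multiply in GF(7)[t]: (t^2 + 4t + 6)·(t^2 + 4t + 2) = t^4 + t^3 + 3t^2 + 4t + 5.
Reduced: t^4 + t^3 + 3t^2 + 4t + 5.

4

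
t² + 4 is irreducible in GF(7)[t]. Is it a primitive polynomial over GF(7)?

Write f(t) = t² + 4.
|GF(7^2)^×| = 7^2 − 1 = 48. Prime factorization: 48 = 2^4·3.
f is primitive ⇔ t has order 48 in GF(7)[t]/(f), i.e. t^(48/q) ≠ 1 for each prime q | 48.
t^(24) mod f = 1
t^(16) mod f = 2.
Since t^(24) = 1, the order of t divides 24 < 48; not primitive.

No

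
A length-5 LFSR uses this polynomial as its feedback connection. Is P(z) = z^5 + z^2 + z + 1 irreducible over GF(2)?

Check for roots in GF(2): P(0) = 1; P(1) = 0 → root.
P(1) = 0, so (z − 1) divides P(z); P is reducible.

No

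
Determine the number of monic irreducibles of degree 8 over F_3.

By the necklace-counting formula, N_3(8) = (1/8) Σ_{d|8} μ(8/d)·3^d.
Divisors of 8: 1, 2, 4, 8; μ(8/d) for each: 0, 0, -1, 1.
Σ = − 3^4 + 3^8 = 6480.
N = 6480/8 = 810.

810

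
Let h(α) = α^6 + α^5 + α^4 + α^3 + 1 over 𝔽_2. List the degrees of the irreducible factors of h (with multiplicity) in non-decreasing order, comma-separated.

Roots in 𝔽_2: h(0) = 1; h(1) = 1.
Complete factorization: h(α) = (α^2 + α + 1)·(α^4 + α + 1).
Factor degrees with multiplicity: 2 + 4 = 6.

2, 4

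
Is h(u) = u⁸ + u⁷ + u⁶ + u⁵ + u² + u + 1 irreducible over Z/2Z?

Yes

Check for roots in Z/2Z: h(0) = 1; h(1) = 1.
No roots, so no linear factors.
Monic irreducibles of degree 2 over GF(2): u² + u + 1.
None of them divide h (all give nonzero remainder).
Monic irreducibles of degree 3 over GF(2): u³ + u + 1, u³ + u² + 1.
None of them divide h (all give nonzero remainder).
Monic irreducibles of degree 4 over GF(2): u⁴ + u + 1, u⁴ + u³ + 1, u⁴ + u³ + u² + u + 1.
None of them divide h (all give nonzero remainder).
No irreducible factor of degree ≤ 4 exists, so h is irreducible over GF(2).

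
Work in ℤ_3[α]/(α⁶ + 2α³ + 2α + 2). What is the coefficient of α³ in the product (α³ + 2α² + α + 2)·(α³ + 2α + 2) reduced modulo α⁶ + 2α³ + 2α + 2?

0

Multiply in ℤ_3[α]: (α³ + 2α² + α + 2)·(α³ + 2α + 2) = α⁶ + 2α⁵ + 2α³ + 1.
Reduce using α⁶ ≡ α³ + α + 1 (mod α⁶ + 2α³ + 2α + 2).
Reduced: 2α⁵ + α + 2.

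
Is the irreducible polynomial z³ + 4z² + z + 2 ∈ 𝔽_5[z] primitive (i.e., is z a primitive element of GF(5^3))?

Write f(z) = z³ + 4z² + z + 2.
|GF(5^3)^×| = 5^3 − 1 = 124. Prime factorization: 124 = 2^2·31.
f is primitive ⇔ z has order 124 in GF(5)[z]/(f), i.e. z^(124/q) ≠ 1 for each prime q | 124.
z^(62) mod f = 4.
z^(4) mod f = 2z + 3.
None equal 1, so z has full order 124; f is primitive.

Yes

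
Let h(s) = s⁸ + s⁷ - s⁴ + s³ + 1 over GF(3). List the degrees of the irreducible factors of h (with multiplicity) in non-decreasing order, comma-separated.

Roots in GF(3): h(0) = 1; h(1) = 0 → root; h(2) = 2.
Linear factors from roots: (s - 1).
Complete factorization: h(s) = (s - 1)·(s² + s - 1)·(s² - s - 1)·(s³ - s² - s - 1).
Factor degrees with multiplicity: 1 + 2 + 2 + 3 = 8.

1, 2, 2, 3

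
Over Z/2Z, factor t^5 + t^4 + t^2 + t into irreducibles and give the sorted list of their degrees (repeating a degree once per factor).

Write h(t) = t^5 + t^4 + t^2 + t.
Roots in Z/2Z: h(0) = 0 → root; h(1) = 0 → root.
Linear factors from roots: (t), (t + 1).
Complete factorization: h(t) = (t)·(t + 1)^2·(t^2 + t + 1).
Factor degrees with multiplicity: 1 + 1 + 1 + 2 = 5.

1, 1, 1, 2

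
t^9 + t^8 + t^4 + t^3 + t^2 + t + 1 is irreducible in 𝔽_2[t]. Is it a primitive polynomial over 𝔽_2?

Write f(t) = t^9 + t^8 + t^4 + t^3 + t^2 + t + 1.
|GF(2^9)^×| = 2^9 − 1 = 511. Prime factorization: 511 = 7·73.
f is primitive ⇔ t has order 511 in GF(2)[t]/(f), i.e. t^(511/q) ≠ 1 for each prime q | 511.
t^(73) mod f = t^8 + t^7 + t^6 + t^4 + t^2 + 1.
t^(7) mod f = t^7.
None equal 1, so t has full order 511; f is primitive.

Yes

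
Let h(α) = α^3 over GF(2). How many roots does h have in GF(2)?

1

Evaluate at each of the 2 elements of GF(2):
h(0) = 0 → root; h(1) = 1.
Roots: {0}.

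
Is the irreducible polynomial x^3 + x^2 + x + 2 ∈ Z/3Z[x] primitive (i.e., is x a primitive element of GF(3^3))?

Write f(x) = x^3 + x^2 + x + 2.
|GF(3^3)^×| = 3^3 − 1 = 26. Prime factorization: 26 = 2·13.
f is primitive ⇔ x has order 26 in GF(3)[x]/(f), i.e. x^(26/q) ≠ 1 for each prime q | 26.
x^(13) mod f = 1
x^(2) mod f = x^2.
Since x^(13) = 1, the order of x divides 13 < 26; not primitive.

No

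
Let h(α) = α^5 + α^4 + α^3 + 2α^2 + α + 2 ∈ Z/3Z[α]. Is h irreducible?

Check for roots in Z/3Z: h(0) = 2; h(1) = 2; h(2) = 2.
No roots, so no linear factors.
Monic irreducibles of degree 2 over GF(3): α^2 + 1, α^2 + α + 2, α^2 + 2α + 2.
None of them divide h (all give nonzero remainder).
No irreducible factor of degree ≤ 2 exists, so h is irreducible over GF(3).

Yes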